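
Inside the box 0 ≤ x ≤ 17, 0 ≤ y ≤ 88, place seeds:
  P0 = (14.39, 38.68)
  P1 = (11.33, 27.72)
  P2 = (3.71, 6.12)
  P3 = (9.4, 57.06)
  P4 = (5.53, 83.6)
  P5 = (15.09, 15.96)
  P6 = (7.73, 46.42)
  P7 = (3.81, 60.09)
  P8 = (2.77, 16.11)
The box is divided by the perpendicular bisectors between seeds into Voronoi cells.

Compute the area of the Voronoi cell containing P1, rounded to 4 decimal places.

Area of P1's cell: 194.1917

1. box [0,17]×[0,88]: [(0, 0) (17, 0) (17, 88) (0, 88)]
2. ⊥bis P1·P0 via (12.86,33.2): [(0, 36.7905) (0, 0) (17, 0) (17, 32.0441)]  |A|=585.0941
3. ⊥bis P1·P2 via (7.52,16.92): [(0, 36.7905) (0, 19.5729) (17, 13.5757) (17, 32.0441)]  |A|=303.3314
4. ⊥bis P1·P3 via (10.365,42.39): [(0, 36.7905) (0, 19.5729) (17, 13.5757) (17, 32.0441)]  |A|=303.3314
5. ⊥bis P1·P4 via (8.43,55.66): [(0, 36.7905) (0, 19.5729) (17, 13.5757) (17, 32.0441)]  |A|=303.3314
6. ⊥bis P1·P5 via (13.21,21.84): [(0, 36.7905) (0, 19.5729) (2.9093, 18.5466) (17, 23.0518) (17, 32.0441)]  |A|=236.5687
7. ⊥bis P1·P6 via (9.53,37.07): [(3.2968, 35.87) (0, 35.2353) (0, 19.5729) (2.9093, 18.5466) (17, 23.0518) (17, 32.0441)]  |A|=234.0053
8. ⊥bis P1·P7 via (7.57,43.905): [(3.2968, 35.87) (0, 35.2353) (0, 19.5729) (2.9093, 18.5466) (17, 23.0518) (17, 32.0441)]  |A|=234.0053
9. ⊥bis P1·P8 via (7.05,21.915): [(3.2968, 35.87) (0, 35.2353) (0, 27.1129) (8.9842, 20.4889) (17, 23.0518) (17, 32.0441)]  |A|=194.1917
10. canonical 6-gon: [(3.2968, 35.87) (0, 35.2353) (0, 27.1129) (8.9842, 20.4889) (17, 23.0518) (17, 32.0441)]
11. shoelace: 194.1917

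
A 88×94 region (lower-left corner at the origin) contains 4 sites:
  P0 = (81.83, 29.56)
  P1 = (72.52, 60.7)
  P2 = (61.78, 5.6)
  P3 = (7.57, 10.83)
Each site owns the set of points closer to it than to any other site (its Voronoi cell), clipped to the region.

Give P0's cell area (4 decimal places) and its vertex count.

1. box [0,88]×[0,94]: [(0, 0) (88, 0) (88, 94) (0, 94)]
2. ⊥bis P0·P1 via (77.175,45.13): [(0, 22.0568) (0, 0) (88, 0) (88, 48.3664)]  |A|=3098.62
3. ⊥bis P0·P2 via (71.805,17.58): [(48.9622, 36.6951) (88, 4.0278) (88, 48.3664)]  |A|=865.4402
4. ⊥bis P0·P3 via (44.7,20.195): [(48.9622, 36.6951) (88, 4.0278) (88, 48.3664)]  |A|=865.4402
5. canonical 3-gon: [(48.9622, 36.6951) (88, 4.0278) (88, 48.3664)]
6. shoelace: 865.4402

Area of P0's cell: 865.4402 (3 vertices)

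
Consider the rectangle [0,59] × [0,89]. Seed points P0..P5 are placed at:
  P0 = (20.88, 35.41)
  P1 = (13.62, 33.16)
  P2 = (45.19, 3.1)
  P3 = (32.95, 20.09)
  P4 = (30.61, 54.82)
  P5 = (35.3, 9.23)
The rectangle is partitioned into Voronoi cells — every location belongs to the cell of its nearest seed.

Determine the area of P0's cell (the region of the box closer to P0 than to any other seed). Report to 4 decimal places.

Area of P0's cell: 348.3936

1. box [0,59]×[0,89]: [(0, 0) (59, 0) (59, 89) (0, 89)]
2. ⊥bis P0·P1 via (17.25,34.285): [(27.8755, 0) (59, 0) (59, 89) (0.2929, 89)]  |A|=3997.5067
3. ⊥bis P0·P2 via (33.035,19.255): [(24.012, 12.4661) (59, 38.791) (59, 89) (0.2929, 89)]  |A|=3124.8962
4. ⊥bis P0·P3 via (26.915,27.75): [(20.7746, 22.9122) (59, 53.0285) (59, 89) (0.2929, 89)]  |A|=2627.4243
5. ⊥bis P0·P4 via (25.745,45.115): [(11.7137, 52.1487) (20.7746, 22.9122) (39.9302, 38.0041)]  |A|=348.3936
6. ⊥bis P0·P5 via (28.09,22.32): [(11.7137, 52.1487) (20.7746, 22.9122) (39.9302, 38.0041)]  |A|=348.3936
7. canonical 3-gon: [(11.7137, 52.1487) (20.7746, 22.9122) (39.9302, 38.0041)]
8. shoelace: 348.3936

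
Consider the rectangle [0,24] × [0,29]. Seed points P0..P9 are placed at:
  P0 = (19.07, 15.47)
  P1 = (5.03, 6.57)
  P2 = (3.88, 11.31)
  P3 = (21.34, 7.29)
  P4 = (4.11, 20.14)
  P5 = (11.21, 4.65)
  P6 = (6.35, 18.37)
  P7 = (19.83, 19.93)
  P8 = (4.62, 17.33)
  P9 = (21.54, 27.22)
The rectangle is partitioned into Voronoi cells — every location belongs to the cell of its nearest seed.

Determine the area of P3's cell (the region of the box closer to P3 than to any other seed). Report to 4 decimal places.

1. box [0,24]×[0,29]: [(0, 0) (24, 0) (24, 29) (0, 29)]
2. ⊥bis P3·P0 via (20.205,11.38): [(0, 5.773) (0, 0) (24, 0) (24, 12.4331)]  |A|=218.4735
3. ⊥bis P3·P1 via (13.185,6.93): [(13.0759, 9.4016) (13.4909, 0) (24, 0) (24, 12.4331)]  |A|=117.3117
4. ⊥bis P3·P2 via (12.61,9.3): [(13.0759, 9.4016) (13.4909, 0) (24, 0) (24, 12.4331)]  |A|=117.3117
5. ⊥bis P3·P4 via (12.725,13.715): [(13.0759, 9.4016) (13.4909, 0) (24, 0) (24, 12.4331)]  |A|=117.3117
6. ⊥bis P3·P5 via (16.275,5.97): [(15.2252, 9.9981) (17.8309, 0) (24, 0) (24, 12.4331)]  |A|=85.3888
7. ⊥bis P3·P6 via (13.845,12.83): [(15.2252, 9.9981) (17.8309, 0) (24, 0) (24, 12.4331)]  |A|=85.3888
8. ⊥bis P3·P7 via (20.585,13.61): [(15.2252, 9.9981) (17.8309, 0) (24, 0) (24, 12.4331)]  |A|=85.3888
9. ⊥bis P3·P8 via (12.98,12.31): [(15.2252, 9.9981) (17.8309, 0) (24, 0) (24, 12.4331)]  |A|=85.3888
10. ⊥bis P3·P9 via (21.44,17.255): [(15.2252, 9.9981) (17.8309, 0) (24, 0) (24, 12.4331)]  |A|=85.3888
11. canonical 4-gon: [(15.2252, 9.9981) (17.8309, 0) (24, 0) (24, 12.4331)]
12. shoelace: 85.3888

Area of P3's cell: 85.3888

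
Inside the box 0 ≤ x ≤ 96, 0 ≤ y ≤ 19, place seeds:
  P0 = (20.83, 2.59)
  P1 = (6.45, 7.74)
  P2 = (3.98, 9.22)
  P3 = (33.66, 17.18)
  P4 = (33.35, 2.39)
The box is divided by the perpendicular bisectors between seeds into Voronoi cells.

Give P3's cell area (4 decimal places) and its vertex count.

1. box [0,96]×[0,19]: [(0, 0) (96, 0) (96, 19) (0, 19)]
2. ⊥bis P3·P0 via (27.245,9.885): [(38.486, 0) (96, 0) (96, 19) (16.8796, 19)]  |A|=1298.0265
3. ⊥bis P3·P1 via (20.055,12.46): [(18.184, 17.853) (38.486, 0) (96, 0) (96, 19) (17.7861, 19)]  |A|=1297.5067
4. ⊥bis P3·P2 via (18.82,13.2): [(18.184, 17.853) (38.486, 0) (96, 0) (96, 19) (17.7861, 19)]  |A|=1297.5067
5. ⊥bis P3·P4 via (33.505,9.785): [(18.184, 17.853) (27.2086, 9.917) (96, 8.4751) (96, 19) (17.7861, 19)]  |A|=720.8176
6. canonical 5-gon: [(18.184, 17.853) (27.2086, 9.917) (96, 8.4751) (96, 19) (17.7861, 19)]
7. shoelace: 720.8176

Area of P3's cell: 720.8176 (5 vertices)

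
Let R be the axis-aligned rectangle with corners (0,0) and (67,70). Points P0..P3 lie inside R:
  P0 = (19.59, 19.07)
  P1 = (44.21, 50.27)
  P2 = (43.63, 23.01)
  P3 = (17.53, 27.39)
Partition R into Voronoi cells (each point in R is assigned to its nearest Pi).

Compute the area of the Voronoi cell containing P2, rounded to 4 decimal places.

1. box [0,67]×[0,70]: [(0, 0) (67, 0) (67, 70) (0, 70)]
2. ⊥bis P2·P0 via (31.61,21.04): [(35.0583, 0) (67, 0) (67, 70) (23.5858, 70)]  |A|=2637.4567
3. ⊥bis P2·P1 via (43.92,36.64): [(29.0012, 36.9574) (35.0583, 0) (67, 0) (67, 36.1489)]  |A|=1277.0485
4. ⊥bis P2·P3 via (30.58,25.2): [(32.5404, 36.8821) (30.7562, 26.2497) (35.0583, 0) (67, 0) (67, 36.1489)]  |A|=1258.1662
5. canonical 5-gon: [(32.5404, 36.8821) (30.7562, 26.2497) (35.0583, 0) (67, 0) (67, 36.1489)]
6. shoelace: 1258.1662

Area of P2's cell: 1258.1662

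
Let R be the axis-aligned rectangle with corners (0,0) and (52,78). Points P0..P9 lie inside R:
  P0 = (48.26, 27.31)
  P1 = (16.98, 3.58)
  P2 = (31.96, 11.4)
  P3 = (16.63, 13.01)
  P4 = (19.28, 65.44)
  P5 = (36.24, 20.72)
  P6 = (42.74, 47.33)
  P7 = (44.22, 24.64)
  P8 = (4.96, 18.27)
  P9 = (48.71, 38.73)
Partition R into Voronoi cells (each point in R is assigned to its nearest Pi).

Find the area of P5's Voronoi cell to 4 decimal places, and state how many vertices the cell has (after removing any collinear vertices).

1. box [0,52]×[0,78]: [(0, 0) (52, 0) (52, 78) (0, 78)]
2. ⊥bis P5·P0 via (42.25,24.015): [(0, 0) (52, 0) (52, 6.2312) (12.6526, 78) (0, 78)]  |A|=2644.0417
3. ⊥bis P5·P1 via (26.61,12.15): [(0, 42.0513) (37.4226, 0) (52, 0) (52, 6.2312) (12.6526, 78) (0, 78)]  |A|=1857.2065
4. ⊥bis P5·P2 via (34.1,16.06): [(0, 42.0513) (15.549, 24.5791) (50.8213, 8.3811) (12.6526, 78) (0, 78)]  |A|=1536.1198
5. ⊥bis P5·P3 via (26.435,16.865): [(25.1324, 20.1782) (50.8213, 8.3811) (12.6526, 78) (2.3988, 78)]  |A|=965.5257
6. ⊥bis P5·P4 via (27.76,43.08): [(17.6375, 39.241) (25.1324, 20.1782) (50.8213, 8.3811) (31.1026, 44.3477)]  |A|=493.138
7. ⊥bis P5·P6 via (39.49,34.025): [(17.8329, 39.3152) (17.6375, 39.241) (25.1324, 20.1782) (50.8213, 8.3811) (36.3402, 34.7944)]  |A|=416.5747
8. ⊥bis P5·P7 via (40.23,22.68): [(33.998, 35.3665) (17.8329, 39.3152) (17.6375, 39.241) (25.1324, 20.1782) (46.2149, 10.4965)]  |A|=345.4259
9. ⊥bis P5·P8 via (20.6,19.495): [(33.998, 35.3665) (19.0713, 39.0127) (19.4056, 34.7438) (25.1324, 20.1782) (46.2149, 10.4965)]  |A|=342.3283
10. ⊥bis P5·P9 via (42.475,29.725): [(33.998, 35.3665) (19.0713, 39.0127) (19.4056, 34.7438) (25.1324, 20.1782) (46.2149, 10.4965)]  |A|=342.3283
11. canonical 5-gon: [(33.998, 35.3665) (19.0713, 39.0127) (19.4056, 34.7438) (25.1324, 20.1782) (46.2149, 10.4965)]
12. shoelace: 342.3283

Area of P5's cell: 342.3283 (5 vertices)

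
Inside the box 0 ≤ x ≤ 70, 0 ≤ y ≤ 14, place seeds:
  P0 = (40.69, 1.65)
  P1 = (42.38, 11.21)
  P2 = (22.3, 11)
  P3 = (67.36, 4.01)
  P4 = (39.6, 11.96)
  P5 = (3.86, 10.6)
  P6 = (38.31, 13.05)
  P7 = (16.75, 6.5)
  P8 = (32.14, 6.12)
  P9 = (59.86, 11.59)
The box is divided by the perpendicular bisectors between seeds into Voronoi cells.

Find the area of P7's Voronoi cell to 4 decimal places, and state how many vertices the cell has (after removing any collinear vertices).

1. box [0,70]×[0,14]: [(0, 0) (70, 0) (70, 14) (0, 14)]
2. ⊥bis P7·P0 via (28.72,4.075): [(0, 0) (27.8944, 0) (30.7307, 14) (0, 14)]  |A|=410.3761
3. ⊥bis P7·P1 via (29.565,8.855): [(0, 0) (27.8944, 0) (29.6237, 8.5357) (28.6195, 14) (0, 14)]  |A|=404.6079
4. ⊥bis P7·P2 via (19.525,8.75): [(0, 0) (26.6196, 0) (15.2682, 14) (0, 14)]  |A|=293.2149
5. ⊥bis P7·P3 via (42.055,5.255): [(0, 0) (26.6196, 0) (15.2682, 14) (0, 14)]  |A|=293.2149
6. ⊥bis P7·P4 via (28.175,9.23): [(0, 0) (26.6196, 0) (15.2682, 14) (0, 14)]  |A|=293.2149
7. ⊥bis P7·P5 via (10.305,8.55): [(7.5854, 0) (26.6196, 0) (15.2682, 14) (12.0385, 14)]  |A|=155.8471
8. ⊥bis P7·P6 via (27.53,9.775): [(7.5854, 0) (26.6196, 0) (15.2682, 14) (12.0385, 14)]  |A|=155.8471
9. ⊥bis P7·P8 via (24.445,6.31): [(7.5854, 0) (24.2892, 0) (24.3581, 2.7892) (15.2682, 14) (12.0385, 14)]  |A|=152.5971
10. ⊥bis P7·P9 via (38.305,9.045): [(7.5854, 0) (24.2892, 0) (24.3581, 2.7892) (15.2682, 14) (12.0385, 14)]  |A|=152.5971
11. canonical 5-gon: [(7.5854, 0) (24.2892, 0) (24.3581, 2.7892) (15.2682, 14) (12.0385, 14)]
12. shoelace: 152.5971

Area of P7's cell: 152.5971 (5 vertices)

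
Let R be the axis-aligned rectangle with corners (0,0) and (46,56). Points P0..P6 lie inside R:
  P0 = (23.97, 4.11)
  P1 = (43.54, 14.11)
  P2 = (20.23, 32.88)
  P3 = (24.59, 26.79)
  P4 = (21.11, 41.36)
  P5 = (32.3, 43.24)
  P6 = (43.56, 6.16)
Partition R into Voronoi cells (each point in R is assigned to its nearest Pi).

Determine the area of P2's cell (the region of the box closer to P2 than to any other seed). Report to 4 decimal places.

1. box [0,46]×[0,56]: [(0, 0) (46, 0) (46, 56) (0, 56)]
2. ⊥bis P2·P0 via (22.1,18.495): [(0, 15.6221) (46, 21.6019) (46, 56) (0, 56)]  |A|=1719.8481
3. ⊥bis P2·P1 via (31.885,23.495): [(0, 15.6221) (28.5321, 19.3312) (46, 41.0241) (46, 56) (0, 56)]  |A|=1550.2163
4. ⊥bis P2·P3 via (22.41,29.835): [(0, 15.6221) (3.125, 16.0283) (46, 46.7237) (46, 56) (0, 56)]  |A|=1181.2988
5. ⊥bis P2·P4 via (20.67,37.12): [(0, 39.265) (0, 15.6221) (3.125, 16.0283) (31.0771, 36.04)]  |A|=392.9672
6. ⊥bis P2·P5 via (26.265,38.06): [(27.6978, 36.3907) (0, 39.265) (0, 15.6221) (3.125, 16.0283) (29.1704, 34.675)]  |A|=390.3264
7. ⊥bis P2·P6 via (31.895,19.52): [(27.6978, 36.3907) (0, 39.265) (0, 15.6221) (3.125, 16.0283) (29.1704, 34.675)]  |A|=390.3264
8. canonical 5-gon: [(27.6978, 36.3907) (0, 39.265) (0, 15.6221) (3.125, 16.0283) (29.1704, 34.675)]
9. shoelace: 390.3264

Area of P2's cell: 390.3264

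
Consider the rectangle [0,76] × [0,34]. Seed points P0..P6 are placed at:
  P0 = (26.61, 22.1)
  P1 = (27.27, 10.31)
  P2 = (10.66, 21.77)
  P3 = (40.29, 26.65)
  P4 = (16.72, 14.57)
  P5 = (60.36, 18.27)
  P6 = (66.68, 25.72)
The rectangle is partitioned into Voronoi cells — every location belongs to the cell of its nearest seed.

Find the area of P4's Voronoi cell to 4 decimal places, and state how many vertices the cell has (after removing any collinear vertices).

1. box [0,76]×[0,34]: [(0, 0) (76, 0) (76, 34) (0, 34)]
2. ⊥bis P4·P0 via (21.665,18.335): [(0, 0) (35.6248, 0) (9.7381, 34) (0, 34)]  |A|=771.1688
3. ⊥bis P4·P1 via (21.995,12.44): [(0, 0) (16.9718, 0) (23.4361, 16.0089) (9.7381, 34) (0, 34)]  |A|=621.8624
4. ⊥bis P4·P2 via (13.69,18.17): [(0, 6.6476) (0, 0) (16.9718, 0) (23.4361, 16.0089) (18.6269, 22.3252)]  |A|=310.272
5. ⊥bis P4·P3 via (28.505,20.61): [(0, 6.6476) (0, 0) (16.9718, 0) (23.4361, 16.0089) (18.6269, 22.3252)]  |A|=310.272
6. ⊥bis P4·P5 via (38.54,16.42): [(0, 6.6476) (0, 0) (16.9718, 0) (23.4361, 16.0089) (18.6269, 22.3252)]  |A|=310.272
7. ⊥bis P4·P6 via (41.7,20.145): [(0, 6.6476) (0, 0) (16.9718, 0) (23.4361, 16.0089) (18.6269, 22.3252)]  |A|=310.272
8. canonical 5-gon: [(0, 6.6476) (0, 0) (16.9718, 0) (23.4361, 16.0089) (18.6269, 22.3252)]
9. shoelace: 310.272

Area of P4's cell: 310.2720 (5 vertices)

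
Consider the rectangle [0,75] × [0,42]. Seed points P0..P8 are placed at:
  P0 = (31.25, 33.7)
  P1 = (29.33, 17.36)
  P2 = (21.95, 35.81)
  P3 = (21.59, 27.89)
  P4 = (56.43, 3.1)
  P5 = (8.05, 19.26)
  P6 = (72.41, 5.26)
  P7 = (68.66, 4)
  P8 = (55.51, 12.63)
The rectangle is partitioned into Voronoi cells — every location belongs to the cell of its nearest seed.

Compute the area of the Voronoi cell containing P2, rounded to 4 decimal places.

1. box [0,75]×[0,42]: [(0, 0) (75, 0) (75, 42) (0, 42)]
2. ⊥bis P2·P0 via (26.6,34.755): [(0, 0) (18.7147, 0) (28.2438, 42) (0, 42)]  |A|=986.1282
3. ⊥bis P2·P1 via (25.64,26.585): [(0, 16.329) (24.6572, 26.1919) (28.2438, 42) (0, 42)]  |A|=539.7277
4. ⊥bis P2·P3 via (21.77,31.85): [(0, 32.8395) (25.8983, 31.6623) (28.2438, 42) (0, 42)]  |A|=264.6073
5. ⊥bis P2·P4 via (39.19,19.455): [(0, 32.8395) (25.8983, 31.6623) (28.2438, 42) (0, 42)]  |A|=264.6073
6. ⊥bis P2·P5 via (15,27.535): [(0, 40.1332) (9.181, 32.4222) (25.8983, 31.6623) (28.2438, 42) (0, 42)]  |A|=231.1257
7. ⊥bis P2·P6 via (47.18,20.535): [(0, 40.1332) (9.181, 32.4222) (25.8983, 31.6623) (28.2438, 42) (0, 42)]  |A|=231.1257
8. ⊥bis P2·P7 via (45.305,19.905): [(0, 40.1332) (9.181, 32.4222) (25.8983, 31.6623) (28.2438, 42) (0, 42)]  |A|=231.1257
9. ⊥bis P2·P8 via (38.73,24.22): [(0, 40.1332) (9.181, 32.4222) (25.8983, 31.6623) (28.2438, 42) (0, 42)]  |A|=231.1257
10. canonical 5-gon: [(0, 40.1332) (9.181, 32.4222) (25.8983, 31.6623) (28.2438, 42) (0, 42)]
11. shoelace: 231.1257

Area of P2's cell: 231.1257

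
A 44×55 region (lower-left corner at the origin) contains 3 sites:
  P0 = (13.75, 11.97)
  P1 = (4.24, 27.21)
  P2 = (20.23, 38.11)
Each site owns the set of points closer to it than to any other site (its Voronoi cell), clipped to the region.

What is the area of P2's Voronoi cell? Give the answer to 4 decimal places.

Area of P2's cell: 1185.8156

1. box [0,44]×[0,55]: [(0, 0) (44, 0) (44, 55) (0, 55)]
2. ⊥bis P2·P0 via (16.99,25.04): [(0, 29.2518) (44, 18.3443) (44, 55) (0, 55)]  |A|=1372.8862
3. ⊥bis P2·P1 via (12.235,32.66): [(0, 50.6084) (17.5187, 24.9089) (44, 18.3443) (44, 55) (0, 55)]  |A|=1185.8156
4. canonical 5-gon: [(0, 50.6084) (17.5187, 24.9089) (44, 18.3443) (44, 55) (0, 55)]
5. shoelace: 1185.8156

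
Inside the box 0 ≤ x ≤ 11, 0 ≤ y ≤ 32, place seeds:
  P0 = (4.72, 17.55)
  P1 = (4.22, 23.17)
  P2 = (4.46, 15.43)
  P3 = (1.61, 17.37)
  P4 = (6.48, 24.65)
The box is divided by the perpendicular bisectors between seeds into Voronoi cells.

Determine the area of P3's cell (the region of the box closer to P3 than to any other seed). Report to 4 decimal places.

1. box [0,11]×[0,32]: [(0, 0) (11, 0) (11, 32) (0, 32)]
2. ⊥bis P3·P0 via (3.165,17.46): [(0, 0) (4.1755, 0) (2.3235, 32) (0, 32)]  |A|=103.9841
3. ⊥bis P3·P1 via (2.915,20.27): [(0, 21.5817) (0, 0) (4.1755, 0) (3.0047, 20.2296)]  |A|=74.6582
4. ⊥bis P3·P2 via (3.035,16.4): [(0, 21.5817) (0, 11.9414) (3.2114, 16.6591) (3.0047, 20.2296)]  |A|=20.7039
5. ⊥bis P3·P4 via (4.045,21.01): [(0, 21.5817) (0, 11.9414) (3.2114, 16.6591) (3.0047, 20.2296)]  |A|=20.7039
6. canonical 4-gon: [(0, 21.5817) (0, 11.9414) (3.2114, 16.6591) (3.0047, 20.2296)]
7. shoelace: 20.7039

Area of P3's cell: 20.7039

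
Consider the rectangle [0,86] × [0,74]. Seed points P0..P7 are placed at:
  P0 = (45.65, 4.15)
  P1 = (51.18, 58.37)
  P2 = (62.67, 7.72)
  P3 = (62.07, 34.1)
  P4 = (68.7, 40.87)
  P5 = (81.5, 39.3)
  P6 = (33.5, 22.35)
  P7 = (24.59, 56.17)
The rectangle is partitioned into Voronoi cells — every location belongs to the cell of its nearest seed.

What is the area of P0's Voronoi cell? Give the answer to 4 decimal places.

1. box [0,86]×[0,74]: [(0, 0) (86, 0) (86, 74) (0, 74)]
2. ⊥bis P0·P1 via (48.415,31.26): [(0, 36.1979) (0, 0) (86, 0) (86, 27.4266)]  |A|=2735.8566
3. ⊥bis P0·P2 via (54.16,5.935): [(48.8575, 31.2149) (0, 36.1979) (0, 0) (55.4049, 0)]  |A|=1748.9979
4. ⊥bis P0·P3 via (53.86,19.125): [(51.0728, 20.6531) (27.9115, 33.3512) (0, 36.1979) (0, 0) (55.4049, 0)]  |A|=1640.7505
5. ⊥bis P0·P4 via (57.175,22.51): [(51.0728, 20.6531) (27.9115, 33.3512) (0, 36.1979) (0, 0) (55.4049, 0)]  |A|=1640.7505
6. ⊥bis P0·P5 via (63.575,21.725): [(51.0728, 20.6531) (27.9115, 33.3512) (0, 36.1979) (0, 0) (55.4049, 0)]  |A|=1640.7505
7. ⊥bis P0·P6 via (39.575,13.25): [(51.0728, 20.6531) (50.8485, 20.776) (19.7273, 0) (55.4049, 0)]  |A|=372.6693
8. ⊥bis P0·P7 via (35.12,30.16): [(51.0728, 20.6531) (50.8485, 20.776) (19.7273, 0) (55.4049, 0)]  |A|=372.6693
9. canonical 4-gon: [(51.0728, 20.6531) (50.8485, 20.776) (19.7273, 0) (55.4049, 0)]
10. shoelace: 372.6693

Area of P0's cell: 372.6693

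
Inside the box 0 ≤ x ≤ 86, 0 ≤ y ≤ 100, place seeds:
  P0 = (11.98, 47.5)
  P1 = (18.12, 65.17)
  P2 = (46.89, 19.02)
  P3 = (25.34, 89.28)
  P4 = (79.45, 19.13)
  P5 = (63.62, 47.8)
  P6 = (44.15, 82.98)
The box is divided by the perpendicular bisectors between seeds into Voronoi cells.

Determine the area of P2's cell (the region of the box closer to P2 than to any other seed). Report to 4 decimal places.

1. box [0,86]×[0,100]: [(0, 0) (86, 0) (86, 100) (0, 100)]
2. ⊥bis P2·P0 via (29.435,33.26): [(2.3011, 0) (86, 0) (86, 100) (83.8823, 100)]  |A|=4290.8306
3. ⊥bis P2·P1 via (32.505,42.095): [(40.9249, 47.344) (2.3011, 0) (86, 0) (86, 75.4439)]  |A|=3681.6406
4. ⊥bis P2·P3 via (36.115,54.15): [(67.0749, 63.646) (40.9249, 47.344) (2.3011, 0) (86, 0) (86, 69.4506)]  |A|=3624.9292
5. ⊥bis P2·P4 via (63.17,19.075): [(63.0279, 61.1231) (40.9249, 47.344) (2.3011, 0) (63.2344, 0)]  |A|=2119.3398
6. ⊥bis P2·P5 via (55.255,33.41): [(63.1371, 28.8281) (37.8239, 43.5428) (2.3011, 0) (63.2344, 0)]  |A|=1690.7546
7. ⊥bis P2·P6 via (45.52,51): [(63.1371, 28.8281) (37.8239, 43.5428) (2.3011, 0) (63.2344, 0)]  |A|=1690.7546
8. canonical 4-gon: [(63.1371, 28.8281) (37.8239, 43.5428) (2.3011, 0) (63.2344, 0)]
9. shoelace: 1690.7546

Area of P2's cell: 1690.7546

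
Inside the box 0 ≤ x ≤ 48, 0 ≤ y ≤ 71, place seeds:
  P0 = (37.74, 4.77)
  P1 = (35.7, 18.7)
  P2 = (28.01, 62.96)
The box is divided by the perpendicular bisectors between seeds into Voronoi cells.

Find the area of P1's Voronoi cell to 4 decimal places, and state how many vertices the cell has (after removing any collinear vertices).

Area of P1's cell: 1420.4652 (4 vertices)

1. box [0,48]×[0,71]: [(0, 0) (48, 0) (48, 71) (0, 71)]
2. ⊥bis P1·P0 via (36.72,11.735): [(0, 6.3575) (48, 13.3869) (48, 71) (0, 71)]  |A|=2934.1344
3. ⊥bis P1·P2 via (31.855,40.83): [(0, 35.2953) (0, 6.3575) (48, 13.3869) (48, 43.6351)]  |A|=1420.4652
4. canonical 4-gon: [(0, 35.2953) (0, 6.3575) (48, 13.3869) (48, 43.6351)]
5. shoelace: 1420.4652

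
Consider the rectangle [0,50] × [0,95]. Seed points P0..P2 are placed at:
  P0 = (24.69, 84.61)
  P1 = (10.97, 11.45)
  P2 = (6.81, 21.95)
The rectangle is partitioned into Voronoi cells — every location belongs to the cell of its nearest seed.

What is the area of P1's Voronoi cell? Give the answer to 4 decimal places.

Area of P1's cell: 1154.1314

1. box [0,50]×[0,95]: [(0, 0) (50, 0) (50, 95) (0, 95)]
2. ⊥bis P1·P0 via (17.83,48.03): [(0, 51.3737) (0, 0) (50, 0) (50, 41.997)]  |A|=2334.269
3. ⊥bis P1·P2 via (8.89,16.7): [(0, 13.1779) (0, 0) (50, 0) (50, 32.9874)]  |A|=1154.1314
4. canonical 4-gon: [(0, 13.1779) (0, 0) (50, 0) (50, 32.9874)]
5. shoelace: 1154.1314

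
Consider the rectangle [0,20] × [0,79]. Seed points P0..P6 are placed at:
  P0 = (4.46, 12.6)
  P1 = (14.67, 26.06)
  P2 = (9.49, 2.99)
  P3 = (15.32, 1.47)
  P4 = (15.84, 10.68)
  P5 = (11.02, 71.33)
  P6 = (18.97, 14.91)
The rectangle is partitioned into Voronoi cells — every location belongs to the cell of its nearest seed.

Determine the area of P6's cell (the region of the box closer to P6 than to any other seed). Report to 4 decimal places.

1. box [0,20]×[0,79]: [(0, 0) (20, 0) (20, 79) (0, 79)]
2. ⊥bis P6·P0 via (11.715,13.755): [(13.9048, 0) (20, 0) (20, 79) (1.328, 79)]  |A|=978.3058
3. ⊥bis P6·P1 via (16.82,20.485): [(11.0009, 18.2408) (13.9048, 0) (20, 0) (20, 21.7114)]  |A|=153.2827
4. ⊥bis P6·P2 via (14.23,8.95): [(11.0009, 18.2408) (12.2263, 10.5436) (20, 4.3611) (20, 21.7114)]  |A|=104.199
5. ⊥bis P6·P3 via (17.145,8.19): [(11.0009, 18.2408) (12.2263, 10.5436) (14.1696, 8.9981) (20, 7.4146) (20, 21.7114)]  |A|=95.2973
6. ⊥bis P6·P4 via (17.405,12.795): [(11.0009, 18.2408) (11.1284, 17.4394) (20, 10.8748) (20, 21.7114)]  |A|=51.8963
7. ⊥bis P6·P5 via (14.995,43.12): [(11.0009, 18.2408) (11.1284, 17.4394) (20, 10.8748) (20, 21.7114)]  |A|=51.8963
8. canonical 4-gon: [(11.0009, 18.2408) (11.1284, 17.4394) (20, 10.8748) (20, 21.7114)]
9. shoelace: 51.8963

Area of P6's cell: 51.8963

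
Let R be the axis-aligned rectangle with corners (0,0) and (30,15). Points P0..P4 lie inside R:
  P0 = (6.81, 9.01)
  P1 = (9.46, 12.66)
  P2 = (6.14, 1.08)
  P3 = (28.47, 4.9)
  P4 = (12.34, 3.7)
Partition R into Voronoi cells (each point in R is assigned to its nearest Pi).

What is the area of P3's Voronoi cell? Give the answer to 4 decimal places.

1. box [0,30]×[0,15]: [(0, 0) (30, 0) (30, 15) (0, 15)]
2. ⊥bis P3·P0 via (17.64,6.955): [(16.3203, 0) (30, 0) (30, 15) (19.1665, 15)]  |A|=183.8488
3. ⊥bis P3·P1 via (18.965,8.78): [(17.1362, 4.2999) (16.3203, 0) (30, 0) (30, 15) (21.504, 15)]  |A|=171.343
4. ⊥bis P3·P2 via (17.305,2.99): [(17.1362, 4.2999) (17.1071, 4.1467) (17.8165, 0) (30, 0) (30, 15) (21.504, 15)]  |A|=168.2409
5. ⊥bis P3·P4 via (20.405,4.3): [(19.9011, 11.0732) (20.7249, 0) (30, 0) (30, 15) (21.504, 15)]  |A|=143.7752
6. canonical 5-gon: [(19.9011, 11.0732) (20.7249, 0) (30, 0) (30, 15) (21.504, 15)]
7. shoelace: 143.7752

Area of P3's cell: 143.7752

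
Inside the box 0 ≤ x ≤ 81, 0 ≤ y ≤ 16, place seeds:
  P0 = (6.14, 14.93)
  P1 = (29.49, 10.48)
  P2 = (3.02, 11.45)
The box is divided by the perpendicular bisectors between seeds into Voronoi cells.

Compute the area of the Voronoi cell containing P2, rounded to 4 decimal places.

Area of P2's cell: 160.7693

1. box [0,81]×[0,16]: [(0, 0) (81, 0) (81, 16) (0, 16)]
2. ⊥bis P2·P0 via (4.58,13.19): [(0, 0) (19.2919, 0) (1.4458, 16) (0, 16)]  |A|=165.9015
3. ⊥bis P2·P1 via (16.255,10.965): [(0, 0) (15.8532, 0) (15.9626, 2.9849) (1.4458, 16) (0, 16)]  |A|=160.7693
4. canonical 5-gon: [(0, 0) (15.8532, 0) (15.9626, 2.9849) (1.4458, 16) (0, 16)]
5. shoelace: 160.7693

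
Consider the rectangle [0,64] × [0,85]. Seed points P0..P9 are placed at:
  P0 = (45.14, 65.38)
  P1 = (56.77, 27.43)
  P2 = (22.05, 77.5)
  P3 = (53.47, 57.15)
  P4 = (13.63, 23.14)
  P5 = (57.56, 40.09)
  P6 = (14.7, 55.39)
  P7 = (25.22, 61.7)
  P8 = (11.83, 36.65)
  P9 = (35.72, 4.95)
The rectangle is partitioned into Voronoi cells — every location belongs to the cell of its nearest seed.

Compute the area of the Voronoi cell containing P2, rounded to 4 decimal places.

Area of P2's cell: 556.1547

1. box [0,64]×[0,85]: [(0, 0) (64, 0) (64, 85) (0, 85)]
2. ⊥bis P2·P0 via (33.595,71.44): [(0, 7.4376) (40.7127, 85) (0, 85)]  |A|=1578.8856
3. ⊥bis P2·P1 via (39.41,52.465): [(0, 25.137) (14.6072, 35.266) (40.7127, 85) (0, 85)]  |A|=1449.6172
4. ⊥bis P2·P3 via (37.76,67.325): [(0, 25.137) (14.6072, 35.266) (40.7127, 85) (0, 85)]  |A|=1449.6172
5. ⊥bis P2·P4 via (17.84,50.32): [(0, 53.0833) (22.158, 49.6512) (40.7127, 85) (0, 85)]  |A|=1073.1777
6. ⊥bis P2·P5 via (39.805,58.795): [(0, 53.0833) (22.158, 49.6512) (40.7127, 85) (0, 85)]  |A|=1073.1777
7. ⊥bis P2·P6 via (18.375,66.445): [(0, 72.5534) (29.1014, 62.8792) (40.7127, 85) (0, 85)]  |A|=631.4052
8. ⊥bis P2·P7 via (23.635,69.6): [(0, 72.5534) (14.4361, 67.7544) (33.6879, 71.6169) (40.7127, 85) (0, 85)]  |A|=556.1547
9. ⊥bis P2·P8 via (16.94,57.075): [(0, 72.5534) (14.4361, 67.7544) (33.6879, 71.6169) (40.7127, 85) (0, 85)]  |A|=556.1547
10. ⊥bis P2·P9 via (28.885,41.225): [(0, 72.5534) (14.4361, 67.7544) (33.6879, 71.6169) (40.7127, 85) (0, 85)]  |A|=556.1547
11. canonical 5-gon: [(0, 72.5534) (14.4361, 67.7544) (33.6879, 71.6169) (40.7127, 85) (0, 85)]
12. shoelace: 556.1547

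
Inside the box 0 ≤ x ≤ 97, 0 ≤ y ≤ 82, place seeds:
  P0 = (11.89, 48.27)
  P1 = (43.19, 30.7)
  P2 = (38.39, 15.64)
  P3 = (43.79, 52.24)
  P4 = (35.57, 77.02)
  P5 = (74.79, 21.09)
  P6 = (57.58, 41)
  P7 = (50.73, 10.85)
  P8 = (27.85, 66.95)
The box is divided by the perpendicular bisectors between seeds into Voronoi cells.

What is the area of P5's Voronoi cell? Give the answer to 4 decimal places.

Area of P5's cell: 1436.8660

1. box [0,97]×[0,82]: [(0, 0) (97, 0) (97, 82) (0, 82)]
2. ⊥bis P5·P0 via (43.34,34.68): [(28.3543, 0) (97, 0) (97, 82) (63.7877, 82)]  |A|=4176.181
3. ⊥bis P5·P1 via (58.99,25.895): [(51.115, 0) (97, 0) (97, 82) (76.0523, 82)]  |A|=2740.1415
4. ⊥bis P5·P2 via (56.59,18.365): [(56.6263, 18.1226) (59.3397, 0) (97, 0) (97, 82) (76.0523, 82)]  |A|=2665.6148
5. ⊥bis P5·P3 via (59.29,36.665): [(63.5566, 40.911) (56.6263, 18.1226) (59.3397, 0) (97, 0) (97, 74.1934)]  |A|=2104.7159
6. ⊥bis P5·P4 via (55.18,49.055): [(63.5566, 40.911) (56.6263, 18.1226) (59.3397, 0) (97, 0) (97, 74.1934)]  |A|=2104.7159
7. ⊥bis P5·P6 via (66.185,31.045): [(58.5488, 24.4444) (56.6263, 18.1226) (59.3397, 0) (97, 0) (97, 57.6812)]  |A|=1595.2428
8. ⊥bis P5·P7 via (62.76,15.97): [(58.9907, 24.8263) (69.5569, 0) (97, 0) (97, 57.6812)]  |A|=1436.866
9. ⊥bis P5·P8 via (51.32,44.02): [(58.9907, 24.8263) (69.5569, 0) (97, 0) (97, 57.6812)]  |A|=1436.866
10. canonical 4-gon: [(58.9907, 24.8263) (69.5569, 0) (97, 0) (97, 57.6812)]
11. shoelace: 1436.866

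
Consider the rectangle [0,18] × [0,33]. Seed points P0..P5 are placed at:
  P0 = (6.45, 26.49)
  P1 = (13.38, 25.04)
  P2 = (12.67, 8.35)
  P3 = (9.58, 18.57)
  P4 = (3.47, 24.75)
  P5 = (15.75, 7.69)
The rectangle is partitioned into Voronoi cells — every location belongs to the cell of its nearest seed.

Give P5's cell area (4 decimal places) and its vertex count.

Area of P5's cell: 59.6773 (4 vertices)

1. box [0,18]×[0,33]: [(0, 0) (18, 0) (18, 33) (0, 33)]
2. ⊥bis P5·P0 via (11.1,17.09): [(0, 11.599) (0, 0) (18, 0) (18, 20.5033)]  |A|=288.9211
3. ⊥bis P5·P1 via (14.565,16.365): [(7.7535, 15.4346) (0, 11.599) (0, 0) (18, 0) (18, 16.8342)]  |A|=270.1235
4. ⊥bis P5·P2 via (14.21,8.02): [(16.0414, 16.5667) (12.4914, 0) (18, 0) (18, 16.8342)]  |A|=62.1149
5. ⊥bis P5·P3 via (12.665,13.13): [(15.6702, 14.8342) (12.4914, 0) (18, 0) (18, 16.1555)]  |A|=59.6773
6. ⊥bis P5·P4 via (9.61,16.22): [(15.6702, 14.8342) (12.4914, 0) (18, 0) (18, 16.1555)]  |A|=59.6773
7. canonical 4-gon: [(15.6702, 14.8342) (12.4914, 0) (18, 0) (18, 16.1555)]
8. shoelace: 59.6773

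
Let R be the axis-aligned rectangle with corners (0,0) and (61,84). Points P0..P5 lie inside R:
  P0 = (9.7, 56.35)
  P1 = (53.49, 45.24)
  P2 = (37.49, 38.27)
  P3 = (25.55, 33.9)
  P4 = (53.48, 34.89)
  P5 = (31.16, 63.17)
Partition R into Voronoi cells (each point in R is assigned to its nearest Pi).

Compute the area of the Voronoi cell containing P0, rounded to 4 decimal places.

Area of P0's cell: 828.5139

1. box [0,61]×[0,84]: [(0, 0) (61, 0) (61, 84) (0, 84)]
2. ⊥bis P0·P1 via (31.595,50.795): [(0, 0) (18.7078, 0) (40.0195, 84) (0, 84)]  |A|=2466.5435
3. ⊥bis P0·P2 via (23.595,47.31): [(0, 11.0431) (35.2597, 65.2393) (40.0195, 84) (0, 84)]  |A|=1661.6149
4. ⊥bis P0·P3 via (17.625,45.125): [(0, 32.6815) (26.0376, 51.0644) (35.2597, 65.2393) (40.0195, 84) (0, 84)]  |A|=1379.9092
5. ⊥bis P0·P4 via (31.59,45.62): [(0, 32.6815) (26.0376, 51.0644) (35.2597, 65.2393) (40.0195, 84) (0, 84)]  |A|=1379.9092
6. ⊥bis P0·P5 via (20.43,59.76): [(0, 32.6815) (23.7147, 49.4244) (12.7265, 84) (0, 84)]  |A|=828.5139
7. canonical 4-gon: [(0, 32.6815) (23.7147, 49.4244) (12.7265, 84) (0, 84)]
8. shoelace: 828.5139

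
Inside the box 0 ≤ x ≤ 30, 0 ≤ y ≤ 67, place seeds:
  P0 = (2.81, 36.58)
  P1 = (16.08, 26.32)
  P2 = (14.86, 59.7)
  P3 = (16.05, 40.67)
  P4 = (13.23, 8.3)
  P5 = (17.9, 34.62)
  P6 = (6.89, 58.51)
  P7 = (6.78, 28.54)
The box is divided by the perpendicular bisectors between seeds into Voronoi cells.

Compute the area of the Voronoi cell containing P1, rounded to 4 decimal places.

1. box [0,30]×[0,67]: [(0, 0) (30, 0) (30, 67) (0, 67)]
2. ⊥bis P1·P0 via (9.445,31.45): [(0, 19.2341) (0, 0) (30, 0) (30, 58.0353)]  |A|=1159.0405
3. ⊥bis P1·P2 via (15.47,43.01): [(18.4676, 43.1196) (0, 19.2341) (0, 0) (30, 0) (30, 43.5411)]  |A|=1075.4638
4. ⊥bis P1·P3 via (16.065,33.495): [(11.018, 33.4844) (0, 19.2341) (0, 0) (30, 0) (30, 33.5241)]  |A|=926.4051
5. ⊥bis P1·P4 via (14.655,17.31): [(11.018, 33.4844) (0.2712, 19.5849) (30, 14.8831) (30, 33.5241)]  |A|=408.7954
6. ⊥bis P1·P5 via (16.99,30.47): [(9.8909, 32.0267) (0.2712, 19.5849) (30, 14.8831) (30, 27.6172)]  |A|=335.5904
7. ⊥bis P1·P6 via (11.485,42.415): [(9.8909, 32.0267) (0.2712, 19.5849) (30, 14.8831) (30, 27.6172)]  |A|=335.5904
8. ⊥bis P1·P7 via (11.43,27.43): [(12.3961, 31.4773) (9.2195, 18.1697) (30, 14.8831) (30, 27.6172)]  |A|=255.5753
9. canonical 4-gon: [(12.3961, 31.4773) (9.2195, 18.1697) (30, 14.8831) (30, 27.6172)]
10. shoelace: 255.5753

Area of P1's cell: 255.5753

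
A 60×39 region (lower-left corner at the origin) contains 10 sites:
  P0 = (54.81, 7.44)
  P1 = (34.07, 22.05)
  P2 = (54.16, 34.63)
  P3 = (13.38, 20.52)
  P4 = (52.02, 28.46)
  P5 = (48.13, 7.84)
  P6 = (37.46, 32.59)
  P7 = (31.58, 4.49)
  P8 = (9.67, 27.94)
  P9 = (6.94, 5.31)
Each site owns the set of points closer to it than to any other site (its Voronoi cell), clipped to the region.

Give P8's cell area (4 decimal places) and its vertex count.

1. box [0,60]×[0,39]: [(0, 0) (60, 0) (60, 39) (0, 39)]
2. ⊥bis P8·P0 via (32.24,17.69): [(0, 0) (24.2062, 0) (41.9178, 39) (0, 39)]  |A|=1289.4179
3. ⊥bis P8·P1 via (21.87,24.995): [(0, 0) (15.8364, 0) (25.2507, 39) (0, 39)]  |A|=801.1982
4. ⊥bis P8·P2 via (31.915,31.285): [(0, 0) (15.8364, 0) (25.2507, 39) (0, 39)]  |A|=801.1982
5. ⊥bis P8·P3 via (11.525,24.23): [(0, 18.4675) (23.08, 30.0075) (25.2507, 39) (0, 39)]  |A|=350.4785
6. ⊥bis P8·P4 via (30.845,28.2): [(0, 18.4675) (23.08, 30.0075) (25.2507, 39) (0, 39)]  |A|=350.4785
7. ⊥bis P8·P5 via (28.9,17.89): [(0, 18.4675) (23.08, 30.0075) (25.2507, 39) (0, 39)]  |A|=350.4785
8. ⊥bis P8·P6 via (23.565,30.265): [(0, 18.4675) (23.08, 30.0075) (23.3919, 31.2996) (22.1034, 39) (0, 39)]  |A|=338.3607
9. ⊥bis P8·P7 via (20.625,16.215): [(0, 18.4675) (23.08, 30.0075) (23.3919, 31.2996) (22.1034, 39) (0, 39)]  |A|=338.3607
10. ⊥bis P8·P9 via (8.305,16.625): [(0, 18.4675) (23.08, 30.0075) (23.3919, 31.2996) (22.1034, 39) (0, 39)]  |A|=338.3607
11. canonical 5-gon: [(0, 18.4675) (23.08, 30.0075) (23.3919, 31.2996) (22.1034, 39) (0, 39)]
12. shoelace: 338.3607

Area of P8's cell: 338.3607 (5 vertices)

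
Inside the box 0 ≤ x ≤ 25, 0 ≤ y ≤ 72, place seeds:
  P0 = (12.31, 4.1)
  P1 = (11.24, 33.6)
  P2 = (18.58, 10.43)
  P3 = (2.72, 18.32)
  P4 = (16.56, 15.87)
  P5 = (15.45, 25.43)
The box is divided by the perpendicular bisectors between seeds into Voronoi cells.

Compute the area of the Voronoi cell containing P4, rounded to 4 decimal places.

1. box [0,25]×[0,72]: [(0, 0) (25, 0) (25, 72) (0, 72)]
2. ⊥bis P4·P0 via (14.435,9.985): [(0, 15.1973) (25, 6.1701) (25, 72) (0, 72)]  |A|=1532.9074
3. ⊥bis P4·P1 via (13.9,24.735): [(0, 20.5642) (0, 15.1973) (25, 6.1701) (25, 28.0656)]  |A|=340.7804
4. ⊥bis P4·P2 via (17.57,13.15): [(0, 20.5642) (0, 15.1973) (11.7031, 10.9715) (25, 15.9089) (25, 28.0656)]  |A|=276.0322
5. ⊥bis P4·P3 via (9.64,17.095): [(10.8294, 23.8136) (8.7451, 12.0396) (11.7031, 10.9715) (25, 15.9089) (25, 28.0656)]  |A|=192.1987
6. ⊥bis P4·P5 via (16.005,20.65): [(10.149, 19.9701) (8.7451, 12.0396) (11.7031, 10.9715) (25, 15.9089) (25, 21.6944)]  |A|=119.1026
7. canonical 5-gon: [(10.149, 19.9701) (8.7451, 12.0396) (11.7031, 10.9715) (25, 15.9089) (25, 21.6944)]
8. shoelace: 119.1026

Area of P4's cell: 119.1026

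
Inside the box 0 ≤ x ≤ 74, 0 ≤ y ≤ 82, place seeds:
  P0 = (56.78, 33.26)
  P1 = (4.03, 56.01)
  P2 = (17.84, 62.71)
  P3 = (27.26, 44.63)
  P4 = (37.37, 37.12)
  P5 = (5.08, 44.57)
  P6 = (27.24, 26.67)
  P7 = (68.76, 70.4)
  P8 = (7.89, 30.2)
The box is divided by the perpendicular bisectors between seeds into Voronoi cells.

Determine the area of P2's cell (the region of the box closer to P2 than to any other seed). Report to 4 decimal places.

1. box [0,74]×[0,82]: [(0, 0) (74, 0) (74, 82) (0, 82)]
2. ⊥bis P2·P0 via (37.31,47.985): [(0, 0) (1.0193, 0) (63.0353, 82) (0, 82)]  |A|=2626.2388
3. ⊥bis P2·P1 via (10.935,59.36): [(0, 81.8992) (24.6043, 31.185) (63.0353, 82) (0, 82)]  |A|=1602.81
4. ⊥bis P2·P3 via (22.55,53.67): [(0, 81.8992) (15.4821, 49.9875) (54.0035, 70.0578) (63.0353, 82) (0, 82)]  |A|=1149.1178
5. ⊥bis P2·P4 via (27.605,49.915): [(0, 81.8992) (15.4821, 49.9875) (53.9861, 70.0488) (54.011, 70.0678) (63.0353, 82) (0, 82)]  |A|=1149.1177
6. ⊥bis P2·P5 via (11.46,53.64): [(0, 81.8992) (14.8758, 51.2373) (16.1545, 50.3378) (53.9861, 70.0488) (54.011, 70.0678) (63.0353, 82) (0, 82)]  |A|=1148.5914
7. ⊥bis P2·P6 via (22.54,44.69): [(0, 81.8992) (14.8758, 51.2373) (16.1545, 50.3378) (53.9861, 70.0488) (54.011, 70.0678) (63.0353, 82) (0, 82)]  |A|=1148.5914
8. ⊥bis P2·P7 via (43.3,66.555): [(0, 81.8992) (14.8758, 51.2373) (16.1545, 50.3378) (43.5904, 64.6324) (40.9675, 82) (0, 82)]  |A|=919.282
9. ⊥bis P2·P8 via (12.865,46.455): [(0, 81.8992) (14.8758, 51.2373) (16.1545, 50.3378) (43.5904, 64.6324) (40.9675, 82) (0, 82)]  |A|=919.282
10. canonical 6-gon: [(0, 81.8992) (14.8758, 51.2373) (16.1545, 50.3378) (43.5904, 64.6324) (40.9675, 82) (0, 82)]
11. shoelace: 919.282

Area of P2's cell: 919.2820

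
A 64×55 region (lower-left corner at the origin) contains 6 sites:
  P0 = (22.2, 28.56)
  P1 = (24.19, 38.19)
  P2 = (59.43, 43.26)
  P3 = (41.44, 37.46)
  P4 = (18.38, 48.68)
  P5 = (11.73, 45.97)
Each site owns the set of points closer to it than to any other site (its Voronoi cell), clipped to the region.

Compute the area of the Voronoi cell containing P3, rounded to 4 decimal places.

Area of P3's cell: 966.2684

1. box [0,64]×[0,55]: [(0, 0) (64, 0) (64, 55) (0, 55)]
2. ⊥bis P3·P0 via (31.82,33.01): [(47.0897, 0) (64, 0) (64, 55) (21.6479, 55)]  |A|=1629.7157
3. ⊥bis P3·P1 via (32.815,37.825): [(32.5449, 31.4429) (47.0897, 0) (64, 0) (64, 55) (33.5418, 55)]  |A|=1489.6225
4. ⊥bis P3·P2 via (50.435,40.36): [(32.5449, 31.4429) (47.0897, 0) (63.4471, 0) (45.715, 55) (33.5418, 55)]  |A|=971.582
5. ⊥bis P3·P4 via (29.91,43.07): [(33.3348, 50.1089) (32.5449, 31.4429) (47.0897, 0) (63.4471, 0) (45.715, 55) (35.7146, 55)]  |A|=966.2684
6. ⊥bis P3·P5 via (26.585,41.715): [(33.3348, 50.1089) (32.5449, 31.4429) (47.0897, 0) (63.4471, 0) (45.715, 55) (35.7146, 55)]  |A|=966.2684
7. canonical 6-gon: [(33.3348, 50.1089) (32.5449, 31.4429) (47.0897, 0) (63.4471, 0) (45.715, 55) (35.7146, 55)]
8. shoelace: 966.2684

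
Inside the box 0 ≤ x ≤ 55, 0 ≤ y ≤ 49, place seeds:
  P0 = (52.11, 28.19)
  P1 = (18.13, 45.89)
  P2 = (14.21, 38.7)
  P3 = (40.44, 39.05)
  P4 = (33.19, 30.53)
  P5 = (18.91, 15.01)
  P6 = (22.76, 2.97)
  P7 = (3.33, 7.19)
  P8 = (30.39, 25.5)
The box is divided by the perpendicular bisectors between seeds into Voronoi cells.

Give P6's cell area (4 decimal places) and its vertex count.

1. box [0,55]×[0,49]: [(0, 0) (55, 0) (55, 49) (0, 49)]
2. ⊥bis P6·P0 via (37.435,15.58): [(0, 0) (50.8227, 0) (8.7177, 49) (0, 49)]  |A|=1458.7389
3. ⊥bis P6·P1 via (20.445,24.43): [(0, 22.2245) (0, 0) (50.8227, 0) (29.0342, 25.3566)]  |A|=966.9784
4. ⊥bis P6·P2 via (18.485,20.835): [(0, 16.4116) (0, 0) (50.8227, 0) (30.4576, 23.7)]  |A|=852.1778
5. ⊥bis P6·P3 via (31.6,21.01): [(27.5368, 23.0011) (0, 16.4116) (0, 0) (50.8227, 0) (33.6194, 20.0205)]  |A|=845.6993
6. ⊥bis P6·P4 via (27.975,16.75): [(17.6861, 20.6438) (0, 16.4116) (0, 0) (50.8227, 0) (40.504, 12.0084)]  |A|=762.1665
7. ⊥bis P6·P5 via (20.835,8.99): [(35.8191, 13.7814) (0, 2.3276) (0, 0) (50.8227, 0) (40.504, 12.0084)]  |A|=410.8731
8. ⊥bis P6·P7 via (13.045,5.08): [(35.8191, 13.7814) (13.3762, 6.6049) (11.9417, 0) (50.8227, 0) (40.504, 12.0084)]  |A|=355.8687
9. ⊥bis P6·P8 via (26.575,14.235): [(31.7533, 12.4813) (13.3762, 6.6049) (11.9417, 0) (50.8227, 0) (43.5226, 8.4955)]  |A|=334.5625
10. canonical 5-gon: [(31.7533, 12.4813) (13.3762, 6.6049) (11.9417, 0) (50.8227, 0) (43.5226, 8.4955)]
11. shoelace: 334.5625

Area of P6's cell: 334.5625 (5 vertices)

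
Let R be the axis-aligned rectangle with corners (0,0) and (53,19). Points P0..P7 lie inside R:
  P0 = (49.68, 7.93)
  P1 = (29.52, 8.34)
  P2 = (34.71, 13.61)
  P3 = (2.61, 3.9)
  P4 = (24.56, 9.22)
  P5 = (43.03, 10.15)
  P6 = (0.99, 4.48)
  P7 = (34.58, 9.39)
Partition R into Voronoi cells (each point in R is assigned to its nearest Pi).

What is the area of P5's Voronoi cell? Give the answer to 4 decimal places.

Area of P5's cell: 131.2074

1. box [0,53]×[0,19]: [(0, 0) (53, 0) (53, 19) (0, 19)]
2. ⊥bis P5·P0 via (46.355,9.04): [(0, 0) (43.3371, 0) (49.68, 19) (0, 19)]  |A|=883.6627
3. ⊥bis P5·P1 via (36.275,9.245): [(37.5136, 0) (43.3371, 0) (49.68, 19) (34.9681, 19)]  |A|=195.0868
4. ⊥bis P5·P2 via (38.87,11.88): [(36.6403, 6.5184) (37.5136, 0) (43.3371, 0) (49.68, 19) (41.831, 19)]  |A|=152.2569
5. ⊥bis P5·P3 via (22.82,7.025): [(36.6403, 6.5184) (37.5136, 0) (43.3371, 0) (49.68, 19) (41.831, 19)]  |A|=152.2569
6. ⊥bis P5·P4 via (33.795,9.685): [(36.6403, 6.5184) (37.5136, 0) (43.3371, 0) (49.68, 19) (41.831, 19)]  |A|=152.2569
7. ⊥bis P5·P6 via (22.01,7.315): [(36.6403, 6.5184) (37.5136, 0) (43.3371, 0) (49.68, 19) (41.831, 19)]  |A|=152.2569
8. ⊥bis P5·P7 via (38.805,9.77): [(38.6605, 11.3763) (39.6837, 0) (43.3371, 0) (49.68, 19) (41.831, 19)]  |A|=131.2074
9. canonical 5-gon: [(38.6605, 11.3763) (39.6837, 0) (43.3371, 0) (49.68, 19) (41.831, 19)]
10. shoelace: 131.2074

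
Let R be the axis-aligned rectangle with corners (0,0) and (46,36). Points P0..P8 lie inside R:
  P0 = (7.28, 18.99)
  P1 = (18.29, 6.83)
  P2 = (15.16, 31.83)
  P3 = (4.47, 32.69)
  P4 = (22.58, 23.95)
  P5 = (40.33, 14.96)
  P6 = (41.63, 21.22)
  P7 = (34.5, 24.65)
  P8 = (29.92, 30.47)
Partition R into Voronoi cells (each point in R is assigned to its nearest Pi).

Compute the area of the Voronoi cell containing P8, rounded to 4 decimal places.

1. box [0,46]×[0,36]: [(0, 0) (46, 0) (46, 36) (0, 36)]
2. ⊥bis P8·P0 via (18.6,24.73): [(31.1398, 0) (46, 0) (46, 36) (12.8854, 36)]  |A|=863.5478
3. ⊥bis P8·P1 via (24.105,18.65): [(20.878, 20.2376) (46, 7.8785) (46, 36) (12.8854, 36)]  |A|=614.2185
4. ⊥bis P8·P2 via (22.54,31.15): [(21.506, 19.9286) (46, 7.8785) (46, 36) (22.9869, 36)]  |A|=529.3303
5. ⊥bis P8·P3 via (17.195,31.58): [(21.506, 19.9286) (46, 7.8785) (46, 36) (22.9869, 36)]  |A|=529.3303
6. ⊥bis P8·P4 via (26.25,27.21): [(22.5598, 31.3644) (41.4207, 10.1313) (46, 7.8785) (46, 36) (22.9869, 36)]  |A|=410.2988
7. ⊥bis P8·P5 via (35.125,22.715): [(22.5598, 31.3644) (32.0664, 20.6621) (46, 30.0141) (46, 36) (22.9869, 36)]  |A|=242.5093
8. ⊥bis P8·P6 via (35.775,25.845): [(22.5598, 31.3644) (31.8624, 20.8918) (43.7967, 36) (22.9869, 36)]  |A|=180.9975
9. ⊥bis P8·P7 via (32.21,27.56): [(22.5598, 31.3644) (28.5191, 24.6555) (42.9351, 36) (22.9869, 36)]  |A|=128.3967
10. canonical 4-gon: [(22.5598, 31.3644) (28.5191, 24.6555) (42.9351, 36) (22.9869, 36)]
11. shoelace: 128.3967

Area of P8's cell: 128.3967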